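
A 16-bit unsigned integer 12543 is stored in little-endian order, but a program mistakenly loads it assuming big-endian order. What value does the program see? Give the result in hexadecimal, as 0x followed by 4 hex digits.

12543 in 16-bit hexadecimal is 0x30FF.
Stored little-endian, the bytes at ascending addresses are FF 30.
Read back as big-endian, the last byte is least significant, giving 0xFF30.

0xFF30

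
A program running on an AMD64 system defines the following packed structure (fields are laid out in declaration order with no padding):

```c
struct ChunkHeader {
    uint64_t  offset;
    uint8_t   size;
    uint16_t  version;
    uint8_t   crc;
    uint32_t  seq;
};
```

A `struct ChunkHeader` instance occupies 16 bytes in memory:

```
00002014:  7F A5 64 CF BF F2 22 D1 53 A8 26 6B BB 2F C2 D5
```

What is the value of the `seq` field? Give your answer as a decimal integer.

3586273211

`seq` follows `offset` (8 B), `size` (1 B), `version` (2 B), `crc` (1 B), so it starts at offset 8 + 1 + 2 + 1 = 12 and occupies 4 bytes.
Bytes at offsets 12..15: BB 2F C2 D5.
Little-endian stores the least-significant byte at the lowest address.
Reassemble most-significant byte first: D5 C2 2F BB → 0xD5C22FBB.
0xD5C22FBB = 3586273211.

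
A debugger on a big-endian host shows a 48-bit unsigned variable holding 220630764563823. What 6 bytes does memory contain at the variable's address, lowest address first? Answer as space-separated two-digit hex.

C8 A9 9A 59 2D 6F

220630764563823 in hexadecimal, padded to 48 bits, is 0xC8A99A592D6F.
Split into bytes (most-significant first): C8 A9 9A 59 2D 6F.
Big-endian: lowest address holds the most-significant byte.
So the memory order matches the most-significant-first order: C8 A9 9A 59 2D 6F.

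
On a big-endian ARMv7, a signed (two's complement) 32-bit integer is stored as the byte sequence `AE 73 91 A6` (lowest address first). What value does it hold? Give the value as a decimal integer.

Big-endian stores the most-significant byte at the lowest address.
The bytes are already most-significant first: 0xAE7391A6.
Top bit is set, so as a signed 32-bit value this is 0xAE7391A6 − 2^32 = -1368157786.

-1368157786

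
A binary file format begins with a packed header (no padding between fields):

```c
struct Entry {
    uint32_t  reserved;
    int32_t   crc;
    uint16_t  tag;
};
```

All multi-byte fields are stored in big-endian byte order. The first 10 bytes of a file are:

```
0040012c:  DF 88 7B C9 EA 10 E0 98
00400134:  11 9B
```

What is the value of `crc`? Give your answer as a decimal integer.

-367992680

`crc` follows `reserved` (4 bytes), so it starts at byte offset 4 and occupies 4 bytes.
Bytes at offsets 4..7: EA 10 E0 98.
Big-endian stores the most-significant byte at the lowest address.
The bytes are already most-significant first: 0xEA10E098.
Top bit is set, so as a signed 32-bit value this is 0xEA10E098 − 2^32 = -367992680.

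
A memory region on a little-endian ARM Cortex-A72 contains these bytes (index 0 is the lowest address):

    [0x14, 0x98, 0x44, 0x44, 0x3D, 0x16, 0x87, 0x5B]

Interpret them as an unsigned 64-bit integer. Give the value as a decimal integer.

6595264631701542932

In little-endian order the low byte comes first in memory.
Reassemble most-significant byte first: 5B 87 16 3D 44 44 98 14 → 0x5B87163D44449814.
0x5B87163D44449814 = 6595264631701542932.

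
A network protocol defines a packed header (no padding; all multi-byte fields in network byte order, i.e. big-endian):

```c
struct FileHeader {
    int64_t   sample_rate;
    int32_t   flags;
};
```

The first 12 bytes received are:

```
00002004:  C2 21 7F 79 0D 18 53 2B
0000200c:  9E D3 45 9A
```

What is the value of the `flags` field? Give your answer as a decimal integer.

`flags` follows `sample_rate` (8 bytes), so it starts at byte offset 8 and occupies 4 bytes.
Bytes at offsets 8..11: 9E D3 45 9A.
Big-endian stores the most-significant byte at the lowest address.
The bytes are already most-significant first: 0x9ED3459A.
Top bit is set, so as a signed 32-bit value this is 0x9ED3459A − 2^32 = -1630321254.

-1630321254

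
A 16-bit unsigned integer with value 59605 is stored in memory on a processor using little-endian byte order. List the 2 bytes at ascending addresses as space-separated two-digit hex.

59605 in hexadecimal, padded to 16 bits, is 0xE8D5.
Split into bytes (most-significant first): E8 D5.
In little-endian order the low byte comes first in memory.
So at ascending addresses the bytes are D5 E8.

D5 E8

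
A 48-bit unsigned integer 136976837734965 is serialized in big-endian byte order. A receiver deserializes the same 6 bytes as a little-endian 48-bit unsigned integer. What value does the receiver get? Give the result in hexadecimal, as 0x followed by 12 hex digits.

136976837734965 in 48-bit hexadecimal is 0x7C9467C17235.
Stored big-endian, the bytes at ascending addresses are 7C 94 67 C1 72 35.
Read back as little-endian, the first byte is least significant, giving 0x3572C167947C.

0x3572C167947C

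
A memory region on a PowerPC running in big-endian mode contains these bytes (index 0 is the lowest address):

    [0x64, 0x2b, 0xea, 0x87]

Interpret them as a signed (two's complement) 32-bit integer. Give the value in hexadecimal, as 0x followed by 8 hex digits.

Big-endian: lowest address holds the most-significant byte.
The bytes are already most-significant first: 0x642BEA87.

0x642BEA87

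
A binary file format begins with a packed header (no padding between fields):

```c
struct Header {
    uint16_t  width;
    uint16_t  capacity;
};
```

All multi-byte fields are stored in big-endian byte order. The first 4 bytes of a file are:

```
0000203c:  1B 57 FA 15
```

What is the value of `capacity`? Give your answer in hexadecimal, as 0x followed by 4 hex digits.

0xFA15

`capacity` follows `width` (2 bytes), so it starts at byte offset 2 and occupies 2 bytes.
Bytes at offsets 2..3: FA 15.
Big-endian stores the most-significant byte at the lowest address.
The bytes are already most-significant first: 0xFA15.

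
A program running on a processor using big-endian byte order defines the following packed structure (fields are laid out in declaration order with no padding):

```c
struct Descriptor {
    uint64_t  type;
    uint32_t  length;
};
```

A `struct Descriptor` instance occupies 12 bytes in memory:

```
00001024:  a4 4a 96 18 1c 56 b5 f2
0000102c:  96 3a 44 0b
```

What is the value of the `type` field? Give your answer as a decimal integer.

11838439600795596274

`type` is the first field, at byte offset 0, occupying 8 bytes.
Bytes at offsets 0..7: A4 4A 96 18 1C 56 B5 F2.
In big-endian order the high byte comes first in memory.
The bytes are already most-significant first: 0xA44A96181C56B5F2.
0xA44A96181C56B5F2 = 11838439600795596274.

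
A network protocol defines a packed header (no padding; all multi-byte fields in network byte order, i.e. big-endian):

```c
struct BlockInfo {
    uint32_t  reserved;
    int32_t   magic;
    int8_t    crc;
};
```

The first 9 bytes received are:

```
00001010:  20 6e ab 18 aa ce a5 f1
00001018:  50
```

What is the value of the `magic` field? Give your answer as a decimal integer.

`magic` follows `reserved` (4 bytes), so it starts at byte offset 4 and occupies 4 bytes.
Bytes at offsets 4..7: AA CE A5 F1.
Big-endian: lowest address holds the most-significant byte.
The bytes are already most-significant first: 0xAACEA5F1.
Top bit is set, so as a signed 32-bit value this is 0xAACEA5F1 − 2^32 = -1429297679.

-1429297679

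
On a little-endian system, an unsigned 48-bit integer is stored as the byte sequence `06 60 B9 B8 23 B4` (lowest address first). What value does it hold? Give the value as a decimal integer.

Little-endian: lowest address holds the least-significant byte.
Reassemble most-significant byte first: B4 23 B8 B9 60 06 → 0xB423B8B96006.
0xB423B8B96006 = 198065516011526.

198065516011526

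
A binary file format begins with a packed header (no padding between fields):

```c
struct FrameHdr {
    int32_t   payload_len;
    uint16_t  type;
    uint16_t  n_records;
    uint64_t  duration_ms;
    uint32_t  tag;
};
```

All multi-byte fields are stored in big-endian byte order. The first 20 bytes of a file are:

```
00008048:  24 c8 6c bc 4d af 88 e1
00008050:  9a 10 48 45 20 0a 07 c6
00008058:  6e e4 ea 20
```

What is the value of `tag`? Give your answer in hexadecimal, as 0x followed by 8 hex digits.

0x6EE4EA20

`tag` follows `payload_len` (4 B), `type` (2 B), `n_records` (2 B), `duration_ms` (8 B), so it starts at offset 4 + 2 + 2 + 8 = 16 and occupies 4 bytes.
Bytes at offsets 16..19: 6E E4 EA 20.
In big-endian order the high byte comes first in memory.
The bytes are already most-significant first: 0x6EE4EA20.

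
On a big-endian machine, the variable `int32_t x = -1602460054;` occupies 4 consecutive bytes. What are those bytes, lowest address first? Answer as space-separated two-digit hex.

Two's complement of -1602460054 in 32 bits: 1602460054 = 0x5F839996; invert → 0xA07C6669; add 1 → 0xA07C666A.
Split into bytes (most-significant first): A0 7C 66 6A.
Big-endian: lowest address holds the most-significant byte.
So the memory order matches the most-significant-first order: A0 7C 66 6A.

A0 7C 66 6A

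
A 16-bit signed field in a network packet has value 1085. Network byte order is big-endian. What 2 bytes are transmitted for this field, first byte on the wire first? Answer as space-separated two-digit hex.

1085 in hexadecimal, padded to 16 bits, is 0x043D.
Split into bytes (most-significant first): 04 3D.
Big-endian stores the most-significant byte at the lowest address.
So the memory order matches the most-significant-first order: 04 3D.

04 3D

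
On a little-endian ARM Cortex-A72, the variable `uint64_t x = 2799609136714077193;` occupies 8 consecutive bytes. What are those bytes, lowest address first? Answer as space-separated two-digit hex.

09 D4 C7 47 AD 35 DA 26

2799609136714077193 in hexadecimal, padded to 64 bits, is 0x26DA35AD47C7D409.
Split into bytes (most-significant first): 26 DA 35 AD 47 C7 D4 09.
In little-endian order the low byte comes first in memory.
So at ascending addresses the bytes are 09 D4 C7 47 AD 35 DA 26.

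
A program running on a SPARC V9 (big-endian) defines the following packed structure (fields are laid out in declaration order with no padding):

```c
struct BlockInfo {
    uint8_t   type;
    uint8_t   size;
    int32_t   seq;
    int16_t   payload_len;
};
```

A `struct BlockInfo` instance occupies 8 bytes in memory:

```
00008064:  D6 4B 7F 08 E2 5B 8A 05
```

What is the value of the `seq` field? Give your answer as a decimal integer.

2131288667

`seq` follows `type` (1 B), `size` (1 B), so it starts at offset 1 + 1 = 2 and occupies 4 bytes.
Bytes at offsets 2..5: 7F 08 E2 5B.
In big-endian order the high byte comes first in memory.
The bytes are already most-significant first: 0x7F08E25B.
0x7F08E25B = 2131288667.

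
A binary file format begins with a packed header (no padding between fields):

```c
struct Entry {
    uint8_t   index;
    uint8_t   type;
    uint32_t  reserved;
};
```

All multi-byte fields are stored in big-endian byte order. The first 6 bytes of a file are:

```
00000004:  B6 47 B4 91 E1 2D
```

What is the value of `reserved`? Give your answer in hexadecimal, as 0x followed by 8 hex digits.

0xB491E12D

`reserved` follows `index` (1 B), `type` (1 B), so it starts at offset 1 + 1 = 2 and occupies 4 bytes.
Bytes at offsets 2..5: B4 91 E1 2D.
In big-endian order the high byte comes first in memory.
The bytes are already most-significant first: 0xB491E12D.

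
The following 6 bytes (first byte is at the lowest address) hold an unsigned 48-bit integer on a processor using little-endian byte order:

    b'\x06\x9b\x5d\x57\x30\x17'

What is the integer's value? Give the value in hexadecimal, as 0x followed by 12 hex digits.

Little-endian stores the least-significant byte at the lowest address.
Reassemble most-significant byte first: 17 30 57 5D 9B 06 → 0x1730575D9B06.

0x1730575D9B06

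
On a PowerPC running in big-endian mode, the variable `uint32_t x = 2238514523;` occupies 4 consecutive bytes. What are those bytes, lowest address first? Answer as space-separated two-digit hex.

2238514523 in hexadecimal, padded to 32 bits, is 0x856D055B.
Split into bytes (most-significant first): 85 6D 05 5B.
In big-endian order the high byte comes first in memory.
So the memory order matches the most-significant-first order: 85 6D 05 5B.

85 6D 05 5B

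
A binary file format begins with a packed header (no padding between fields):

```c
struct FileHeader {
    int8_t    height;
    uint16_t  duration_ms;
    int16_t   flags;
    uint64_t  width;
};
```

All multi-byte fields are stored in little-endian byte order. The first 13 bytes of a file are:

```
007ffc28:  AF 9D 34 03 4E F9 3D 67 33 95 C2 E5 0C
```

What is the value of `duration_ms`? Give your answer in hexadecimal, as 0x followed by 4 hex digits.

`duration_ms` follows `height` (1 byte), so it starts at byte offset 1 and occupies 2 bytes.
Bytes at offsets 1..2: 9D 34.
In little-endian order the low byte comes first in memory.
Reassemble most-significant byte first: 34 9D → 0x349D.

0x349D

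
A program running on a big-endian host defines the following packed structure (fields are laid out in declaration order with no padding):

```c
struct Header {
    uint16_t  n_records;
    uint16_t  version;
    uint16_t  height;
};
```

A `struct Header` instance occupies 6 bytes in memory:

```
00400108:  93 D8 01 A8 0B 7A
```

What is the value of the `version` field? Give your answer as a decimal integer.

`version` follows `n_records` (2 bytes), so it starts at byte offset 2 and occupies 2 bytes.
Bytes at offsets 2..3: 01 A8.
In big-endian order the high byte comes first in memory.
The bytes are already most-significant first: 0x01A8.
0x01A8 = 424.

424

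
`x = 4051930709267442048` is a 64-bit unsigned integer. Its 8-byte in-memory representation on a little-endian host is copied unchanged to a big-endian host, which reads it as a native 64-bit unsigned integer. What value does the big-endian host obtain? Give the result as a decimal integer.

9289062447159262008

4051930709267442048 in 64-bit hexadecimal is 0x383B59831461E980.
Stored little-endian, the bytes at ascending addresses are 80 E9 61 14 83 59 3B 38.
Read back as big-endian, the last byte is least significant, giving 0x80E9611483593B38.
0x80E9611483593B38 = 9289062447159262008.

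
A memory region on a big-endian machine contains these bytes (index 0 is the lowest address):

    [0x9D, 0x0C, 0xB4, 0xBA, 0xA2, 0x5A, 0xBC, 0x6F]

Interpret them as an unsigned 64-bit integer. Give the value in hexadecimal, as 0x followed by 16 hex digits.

0x9D0CB4BAA25ABC6F

Big-endian: lowest address holds the most-significant byte.
The bytes are already most-significant first: 0x9D0CB4BAA25ABC6F.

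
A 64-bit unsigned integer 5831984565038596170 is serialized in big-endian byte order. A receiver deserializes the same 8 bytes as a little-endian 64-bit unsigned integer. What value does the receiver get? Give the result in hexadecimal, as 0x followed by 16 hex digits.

0x4AC0AF0E105FEF50

5831984565038596170 in 64-bit hexadecimal is 0x50EF5F100EAFC04A.
Stored big-endian, the bytes at ascending addresses are 50 EF 5F 10 0E AF C0 4A.
Read back as little-endian, the first byte is least significant, giving 0x4AC0AF0E105FEF50.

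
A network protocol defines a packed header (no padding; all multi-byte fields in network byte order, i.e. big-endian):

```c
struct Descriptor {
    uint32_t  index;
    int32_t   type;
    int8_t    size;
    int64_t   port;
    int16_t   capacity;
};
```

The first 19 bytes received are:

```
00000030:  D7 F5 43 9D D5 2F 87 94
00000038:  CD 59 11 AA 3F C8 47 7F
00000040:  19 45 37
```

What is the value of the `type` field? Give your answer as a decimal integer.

-718305388

`type` follows `index` (4 bytes), so it starts at byte offset 4 and occupies 4 bytes.
Bytes at offsets 4..7: D5 2F 87 94.
In big-endian order the high byte comes first in memory.
The bytes are already most-significant first: 0xD52F8794.
Top bit is set, so as a signed 32-bit value this is 0xD52F8794 − 2^32 = -718305388.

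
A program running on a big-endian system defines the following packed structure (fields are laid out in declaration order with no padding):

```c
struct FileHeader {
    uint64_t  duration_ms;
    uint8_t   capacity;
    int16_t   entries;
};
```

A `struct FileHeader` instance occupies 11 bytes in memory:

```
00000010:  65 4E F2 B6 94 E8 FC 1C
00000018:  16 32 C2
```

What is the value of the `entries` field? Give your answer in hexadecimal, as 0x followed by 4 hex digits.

0x32C2

`entries` follows `duration_ms` (8 B), `capacity` (1 B), so it starts at offset 8 + 1 = 9 and occupies 2 bytes.
Bytes at offsets 9..10: 32 C2.
In big-endian order the high byte comes first in memory.
The bytes are already most-significant first: 0x32C2.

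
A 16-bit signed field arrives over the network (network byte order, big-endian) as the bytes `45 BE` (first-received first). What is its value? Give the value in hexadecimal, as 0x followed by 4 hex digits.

0x45BE

In big-endian order the high byte comes first in memory.
The bytes are already most-significant first: 0x45BE.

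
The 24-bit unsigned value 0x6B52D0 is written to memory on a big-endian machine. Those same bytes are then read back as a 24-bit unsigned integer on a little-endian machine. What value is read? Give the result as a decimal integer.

Stored big-endian, the bytes at ascending addresses are 6B 52 D0.
Read back as little-endian, the first byte is least significant, giving 0xD0526B.
0xD0526B = 13652587.

13652587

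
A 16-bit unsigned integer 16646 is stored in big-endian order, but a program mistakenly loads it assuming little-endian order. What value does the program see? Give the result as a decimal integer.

16646 in 16-bit hexadecimal is 0x4106.
Stored big-endian, the bytes at ascending addresses are 41 06.
Read back as little-endian, the first byte is least significant, giving 0x0641.
0x0641 = 1601.

1601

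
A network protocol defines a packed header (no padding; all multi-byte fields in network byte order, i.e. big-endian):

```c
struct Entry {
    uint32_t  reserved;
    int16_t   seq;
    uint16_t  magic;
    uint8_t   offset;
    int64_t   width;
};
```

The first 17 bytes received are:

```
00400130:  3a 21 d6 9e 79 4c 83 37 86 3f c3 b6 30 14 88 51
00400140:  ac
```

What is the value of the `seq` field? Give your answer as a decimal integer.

`seq` follows `reserved` (4 bytes), so it starts at byte offset 4 and occupies 2 bytes.
Bytes at offsets 4..5: 79 4C.
In big-endian order the high byte comes first in memory.
The bytes are already most-significant first: 0x794C.
0x794C = 31052.

31052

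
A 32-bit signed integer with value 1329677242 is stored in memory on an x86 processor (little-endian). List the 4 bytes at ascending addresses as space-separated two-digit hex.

1329677242 in hexadecimal, padded to 32 bits, is 0x4F4143BA.
Split into bytes (most-significant first): 4F 41 43 BA.
In little-endian order the low byte comes first in memory.
So at ascending addresses the bytes are BA 43 41 4F.

BA 43 41 4F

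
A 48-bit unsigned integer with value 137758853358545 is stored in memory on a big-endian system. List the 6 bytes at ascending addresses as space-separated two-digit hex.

7D 4A 7B 84 E3 D1

137758853358545 in hexadecimal, padded to 48 bits, is 0x7D4A7B84E3D1.
Split into bytes (most-significant first): 7D 4A 7B 84 E3 D1.
Big-endian: lowest address holds the most-significant byte.
So the memory order matches the most-significant-first order: 7D 4A 7B 84 E3 D1.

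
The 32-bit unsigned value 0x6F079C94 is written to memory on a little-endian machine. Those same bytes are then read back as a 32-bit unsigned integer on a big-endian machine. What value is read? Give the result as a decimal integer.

Stored little-endian, the bytes at ascending addresses are 94 9C 07 6F.
Read back as big-endian, the last byte is least significant, giving 0x949C076F.
0x949C076F = 2493253487.

2493253487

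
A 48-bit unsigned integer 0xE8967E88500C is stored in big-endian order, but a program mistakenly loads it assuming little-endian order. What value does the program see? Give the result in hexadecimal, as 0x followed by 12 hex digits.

Stored big-endian, the bytes at ascending addresses are E8 96 7E 88 50 0C.
Read back as little-endian, the first byte is least significant, giving 0x0C50887E96E8.

0x0C50887E96E8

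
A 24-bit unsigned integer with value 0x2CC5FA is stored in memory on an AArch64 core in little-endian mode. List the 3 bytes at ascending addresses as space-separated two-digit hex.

FA C5 2C

Split into bytes (most-significant first): 2C C5 FA.
Little-endian: lowest address holds the least-significant byte.
So at ascending addresses the bytes are FA C5 2C.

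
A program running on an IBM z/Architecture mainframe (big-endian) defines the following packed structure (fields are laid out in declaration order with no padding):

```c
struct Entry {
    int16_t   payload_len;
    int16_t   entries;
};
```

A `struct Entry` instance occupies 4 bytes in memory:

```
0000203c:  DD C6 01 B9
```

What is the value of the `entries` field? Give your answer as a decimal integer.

`entries` follows `payload_len` (2 bytes), so it starts at byte offset 2 and occupies 2 bytes.
Bytes at offsets 2..3: 01 B9.
Big-endian stores the most-significant byte at the lowest address.
The bytes are already most-significant first: 0x01B9.
0x01B9 = 441.

441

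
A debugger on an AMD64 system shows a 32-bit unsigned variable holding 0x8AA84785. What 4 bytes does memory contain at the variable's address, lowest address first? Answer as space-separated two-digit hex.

Split into bytes (most-significant first): 8A A8 47 85.
In little-endian order the low byte comes first in memory.
So at ascending addresses the bytes are 85 47 A8 8A.

85 47 A8 8A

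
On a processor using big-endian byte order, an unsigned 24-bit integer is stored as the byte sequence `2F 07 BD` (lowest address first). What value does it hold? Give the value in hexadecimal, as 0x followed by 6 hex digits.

0x2F07BD

In big-endian order the high byte comes first in memory.
The bytes are already most-significant first: 0x2F07BD.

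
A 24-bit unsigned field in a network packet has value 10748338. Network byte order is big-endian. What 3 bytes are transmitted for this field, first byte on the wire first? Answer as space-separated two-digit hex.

A4 01 B2

10748338 in hexadecimal, padded to 24 bits, is 0xA401B2.
Split into bytes (most-significant first): A4 01 B2.
Big-endian: lowest address holds the most-significant byte.
So the memory order matches the most-significant-first order: A4 01 B2.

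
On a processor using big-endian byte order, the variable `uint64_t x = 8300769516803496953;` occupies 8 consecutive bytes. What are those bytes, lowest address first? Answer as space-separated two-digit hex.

8300769516803496953 in hexadecimal, padded to 64 bits, is 0x733241E56B769BF9.
Split into bytes (most-significant first): 73 32 41 E5 6B 76 9B F9.
In big-endian order the high byte comes first in memory.
So the memory order matches the most-significant-first order: 73 32 41 E5 6B 76 9B F9.

73 32 41 E5 6B 76 9B F9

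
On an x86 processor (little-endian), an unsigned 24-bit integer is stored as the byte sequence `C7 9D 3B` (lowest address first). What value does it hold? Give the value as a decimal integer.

3907015

In little-endian order the low byte comes first in memory.
Reassemble most-significant byte first: 3B 9D C7 → 0x3B9DC7.
0x3B9DC7 = 3907015.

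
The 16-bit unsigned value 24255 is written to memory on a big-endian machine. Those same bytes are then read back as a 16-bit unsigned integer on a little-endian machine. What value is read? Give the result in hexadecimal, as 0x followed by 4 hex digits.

24255 in 16-bit hexadecimal is 0x5EBF.
Stored big-endian, the bytes at ascending addresses are 5E BF.
Read back as little-endian, the first byte is least significant, giving 0xBF5E.

0xBF5E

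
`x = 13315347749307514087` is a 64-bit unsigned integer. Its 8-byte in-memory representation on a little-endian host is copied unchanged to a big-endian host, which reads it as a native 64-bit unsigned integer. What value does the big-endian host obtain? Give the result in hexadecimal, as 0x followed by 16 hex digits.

0xE77C45F23A9EC9B8

13315347749307514087 in 64-bit hexadecimal is 0xB8C99E3AF2457CE7.
Stored little-endian, the bytes at ascending addresses are E7 7C 45 F2 3A 9E C9 B8.
Read back as big-endian, the last byte is least significant, giving 0xE77C45F23A9EC9B8.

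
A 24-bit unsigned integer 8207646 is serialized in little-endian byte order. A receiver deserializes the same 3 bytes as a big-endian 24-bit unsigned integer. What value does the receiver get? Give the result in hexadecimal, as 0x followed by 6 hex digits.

8207646 in 24-bit hexadecimal is 0x7D3D1E.
Stored little-endian, the bytes at ascending addresses are 1E 3D 7D.
Read back as big-endian, the last byte is least significant, giving 0x1E3D7D.

0x1E3D7D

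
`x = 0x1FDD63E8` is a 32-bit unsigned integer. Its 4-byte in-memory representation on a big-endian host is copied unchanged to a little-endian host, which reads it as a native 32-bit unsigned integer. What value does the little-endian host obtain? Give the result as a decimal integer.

3898858783

Stored big-endian, the bytes at ascending addresses are 1F DD 63 E8.
Read back as little-endian, the first byte is least significant, giving 0xE863DD1F.
0xE863DD1F = 3898858783.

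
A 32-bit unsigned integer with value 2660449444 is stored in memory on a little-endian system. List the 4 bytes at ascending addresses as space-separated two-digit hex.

A4 3C 93 9E

2660449444 in hexadecimal, padded to 32 bits, is 0x9E933CA4.
Split into bytes (most-significant first): 9E 93 3C A4.
In little-endian order the low byte comes first in memory.
So at ascending addresses the bytes are A4 3C 93 9E.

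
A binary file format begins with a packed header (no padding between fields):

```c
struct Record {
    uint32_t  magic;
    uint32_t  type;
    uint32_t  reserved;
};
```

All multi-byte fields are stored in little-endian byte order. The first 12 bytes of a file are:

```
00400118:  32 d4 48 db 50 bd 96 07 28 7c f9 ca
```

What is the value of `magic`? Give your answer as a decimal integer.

3678983218

`magic` is the first field, at byte offset 0, occupying 4 bytes.
Bytes at offsets 0..3: 32 D4 48 DB.
In little-endian order the low byte comes first in memory.
Reassemble most-significant byte first: DB 48 D4 32 → 0xDB48D432.
0xDB48D432 = 3678983218.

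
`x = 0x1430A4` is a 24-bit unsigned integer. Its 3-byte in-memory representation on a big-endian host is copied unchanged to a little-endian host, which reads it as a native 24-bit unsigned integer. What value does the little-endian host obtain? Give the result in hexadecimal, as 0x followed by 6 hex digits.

Stored big-endian, the bytes at ascending addresses are 14 30 A4.
Read back as little-endian, the first byte is least significant, giving 0xA43014.

0xA43014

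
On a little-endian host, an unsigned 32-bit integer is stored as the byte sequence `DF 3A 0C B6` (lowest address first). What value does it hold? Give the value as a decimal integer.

Little-endian stores the least-significant byte at the lowest address.
Reassemble most-significant byte first: B6 0C 3A DF → 0xB60C3ADF.
0xB60C3ADF = 3054254815.

3054254815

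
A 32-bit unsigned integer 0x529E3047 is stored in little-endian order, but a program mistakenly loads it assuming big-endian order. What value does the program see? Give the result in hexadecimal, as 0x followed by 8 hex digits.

Stored little-endian, the bytes at ascending addresses are 47 30 9E 52.
Read back as big-endian, the last byte is least significant, giving 0x47309E52.

0x47309E52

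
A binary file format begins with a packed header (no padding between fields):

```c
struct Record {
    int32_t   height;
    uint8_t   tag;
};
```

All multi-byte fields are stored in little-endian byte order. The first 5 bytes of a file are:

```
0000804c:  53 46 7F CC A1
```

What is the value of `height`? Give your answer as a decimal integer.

`height` is the first field, at byte offset 0, occupying 4 bytes.
Bytes at offsets 0..3: 53 46 7F CC.
Little-endian: lowest address holds the least-significant byte.
Reassemble most-significant byte first: CC 7F 46 53 → 0xCC7F4653.
Top bit is set, so as a signed 32-bit value this is 0xCC7F4653 − 2^32 = -864074157.

-864074157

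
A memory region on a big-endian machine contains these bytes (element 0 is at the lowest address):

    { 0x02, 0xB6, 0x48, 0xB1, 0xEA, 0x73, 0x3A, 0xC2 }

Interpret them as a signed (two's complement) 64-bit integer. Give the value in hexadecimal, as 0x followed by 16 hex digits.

In big-endian order the high byte comes first in memory.
The bytes are already most-significant first: 0x02B648B1EA733AC2.

0x02B648B1EA733AC2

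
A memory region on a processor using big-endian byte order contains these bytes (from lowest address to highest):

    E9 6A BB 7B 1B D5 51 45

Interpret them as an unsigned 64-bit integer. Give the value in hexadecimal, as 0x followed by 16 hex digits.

0xE96ABB7B1BD55145

Big-endian: lowest address holds the most-significant byte.
The bytes are already most-significant first: 0xE96ABB7B1BD55145.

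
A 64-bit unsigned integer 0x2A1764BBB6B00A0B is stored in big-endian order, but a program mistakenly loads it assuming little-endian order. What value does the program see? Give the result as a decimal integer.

Stored big-endian, the bytes at ascending addresses are 2A 17 64 BB B6 B0 0A 0B.
Read back as little-endian, the first byte is least significant, giving 0x0B0AB0B6BB64172A.
0x0B0AB0B6BB64172A = 795642583058749226.

795642583058749226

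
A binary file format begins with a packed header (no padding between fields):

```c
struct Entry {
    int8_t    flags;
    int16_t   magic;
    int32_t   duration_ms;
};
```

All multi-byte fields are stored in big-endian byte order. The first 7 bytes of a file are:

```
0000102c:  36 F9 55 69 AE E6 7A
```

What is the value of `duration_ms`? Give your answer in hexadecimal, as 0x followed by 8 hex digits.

0x69AEE67A

`duration_ms` follows `flags` (1 B), `magic` (2 B), so it starts at offset 1 + 2 = 3 and occupies 4 bytes.
Bytes at offsets 3..6: 69 AE E6 7A.
In big-endian order the high byte comes first in memory.
The bytes are already most-significant first: 0x69AEE67A.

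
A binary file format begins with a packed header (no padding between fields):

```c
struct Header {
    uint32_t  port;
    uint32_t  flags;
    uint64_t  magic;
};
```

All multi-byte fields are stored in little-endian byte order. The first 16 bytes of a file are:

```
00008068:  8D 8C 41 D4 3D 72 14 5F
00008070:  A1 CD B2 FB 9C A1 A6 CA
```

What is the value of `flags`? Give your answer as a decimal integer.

`flags` follows `port` (4 bytes), so it starts at byte offset 4 and occupies 4 bytes.
Bytes at offsets 4..7: 3D 72 14 5F.
Little-endian: lowest address holds the least-significant byte.
Reassemble most-significant byte first: 5F 14 72 3D → 0x5F14723D.
0x5F14723D = 1595175485.

1595175485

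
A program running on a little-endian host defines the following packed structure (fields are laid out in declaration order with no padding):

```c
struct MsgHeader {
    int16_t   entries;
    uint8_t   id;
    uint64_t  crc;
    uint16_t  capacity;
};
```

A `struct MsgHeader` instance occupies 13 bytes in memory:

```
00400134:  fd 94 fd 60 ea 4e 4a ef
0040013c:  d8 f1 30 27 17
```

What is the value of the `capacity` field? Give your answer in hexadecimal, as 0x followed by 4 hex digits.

`capacity` follows `entries` (2 B), `id` (1 B), `crc` (8 B), so it starts at offset 2 + 1 + 8 = 11 and occupies 2 bytes.
Bytes at offsets 11..12: 27 17.
Little-endian: lowest address holds the least-significant byte.
Reassemble most-significant byte first: 17 27 → 0x1727.

0x1727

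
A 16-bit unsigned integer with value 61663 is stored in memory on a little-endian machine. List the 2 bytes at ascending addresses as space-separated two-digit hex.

61663 in hexadecimal, padded to 16 bits, is 0xF0DF.
Split into bytes (most-significant first): F0 DF.
Little-endian stores the least-significant byte at the lowest address.
So at ascending addresses the bytes are DF F0.

DF F0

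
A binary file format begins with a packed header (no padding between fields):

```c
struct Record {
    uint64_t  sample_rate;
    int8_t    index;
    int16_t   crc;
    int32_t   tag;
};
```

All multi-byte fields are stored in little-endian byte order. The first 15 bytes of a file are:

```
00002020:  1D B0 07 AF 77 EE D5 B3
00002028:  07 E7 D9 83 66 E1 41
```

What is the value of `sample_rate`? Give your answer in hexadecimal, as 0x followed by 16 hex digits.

`sample_rate` is the first field, at byte offset 0, occupying 8 bytes.
Bytes at offsets 0..7: 1D B0 07 AF 77 EE D5 B3.
Little-endian stores the least-significant byte at the lowest address.
Reassemble most-significant byte first: B3 D5 EE 77 AF 07 B0 1D → 0xB3D5EE77AF07B01D.

0xB3D5EE77AF07B01D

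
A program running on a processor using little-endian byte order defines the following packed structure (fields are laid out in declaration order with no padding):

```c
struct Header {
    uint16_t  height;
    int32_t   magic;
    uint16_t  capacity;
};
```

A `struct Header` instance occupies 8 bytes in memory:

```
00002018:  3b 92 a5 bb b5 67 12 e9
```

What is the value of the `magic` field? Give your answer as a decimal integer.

`magic` follows `height` (2 bytes), so it starts at byte offset 2 and occupies 4 bytes.
Bytes at offsets 2..5: A5 BB B5 67.
In little-endian order the low byte comes first in memory.
Reassemble most-significant byte first: 67 B5 BB A5 → 0x67B5BBA5.
0x67B5BBA5 = 1739963301.

1739963301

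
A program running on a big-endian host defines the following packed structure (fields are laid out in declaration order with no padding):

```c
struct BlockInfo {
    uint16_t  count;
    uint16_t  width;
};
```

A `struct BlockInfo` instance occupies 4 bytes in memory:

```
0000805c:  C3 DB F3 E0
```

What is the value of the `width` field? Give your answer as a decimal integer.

`width` follows `count` (2 bytes), so it starts at byte offset 2 and occupies 2 bytes.
Bytes at offsets 2..3: F3 E0.
Big-endian stores the most-significant byte at the lowest address.
The bytes are already most-significant first: 0xF3E0.
0xF3E0 = 62432.

62432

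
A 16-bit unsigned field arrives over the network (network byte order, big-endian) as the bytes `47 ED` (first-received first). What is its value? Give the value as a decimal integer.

Big-endian stores the most-significant byte at the lowest address.
The bytes are already most-significant first: 0x47ED.
0x47ED = 18413.

18413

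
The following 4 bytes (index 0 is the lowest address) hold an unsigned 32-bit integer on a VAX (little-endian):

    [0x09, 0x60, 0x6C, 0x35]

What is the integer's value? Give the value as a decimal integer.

896294921

In little-endian order the low byte comes first in memory.
Reassemble most-significant byte first: 35 6C 60 09 → 0x356C6009.
0x356C6009 = 896294921.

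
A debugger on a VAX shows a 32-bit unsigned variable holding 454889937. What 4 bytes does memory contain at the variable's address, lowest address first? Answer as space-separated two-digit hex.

D1 11 1D 1B

454889937 in hexadecimal, padded to 32 bits, is 0x1B1D11D1.
Split into bytes (most-significant first): 1B 1D 11 D1.
In little-endian order the low byte comes first in memory.
So at ascending addresses the bytes are D1 11 1D 1B.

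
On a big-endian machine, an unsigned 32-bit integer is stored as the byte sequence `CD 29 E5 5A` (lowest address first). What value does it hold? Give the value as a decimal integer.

Big-endian stores the most-significant byte at the lowest address.
The bytes are already most-significant first: 0xCD29E55A.
0xCD29E55A = 3442074970.

3442074970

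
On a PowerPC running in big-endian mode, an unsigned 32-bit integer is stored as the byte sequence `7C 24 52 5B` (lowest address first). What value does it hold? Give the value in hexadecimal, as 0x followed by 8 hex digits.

0x7C24525B

Big-endian: lowest address holds the most-significant byte.
The bytes are already most-significant first: 0x7C24525B.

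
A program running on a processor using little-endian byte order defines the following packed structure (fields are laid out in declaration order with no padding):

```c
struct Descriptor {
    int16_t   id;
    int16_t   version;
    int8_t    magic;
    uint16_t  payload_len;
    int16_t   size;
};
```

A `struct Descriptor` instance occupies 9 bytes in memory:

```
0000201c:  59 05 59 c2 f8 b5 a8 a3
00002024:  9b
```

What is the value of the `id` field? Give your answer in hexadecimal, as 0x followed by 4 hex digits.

0x0559

`id` is the first field, at byte offset 0, occupying 2 bytes.
Bytes at offsets 0..1: 59 05.
In little-endian order the low byte comes first in memory.
Reassemble most-significant byte first: 05 59 → 0x0559.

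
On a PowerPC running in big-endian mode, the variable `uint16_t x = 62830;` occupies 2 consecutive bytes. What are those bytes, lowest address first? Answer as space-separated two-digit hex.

62830 in hexadecimal, padded to 16 bits, is 0xF56E.
Split into bytes (most-significant first): F5 6E.
Big-endian: lowest address holds the most-significant byte.
So the memory order matches the most-significant-first order: F5 6E.

F5 6E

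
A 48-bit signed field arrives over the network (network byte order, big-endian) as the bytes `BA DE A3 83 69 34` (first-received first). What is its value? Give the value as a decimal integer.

-76009587906252

In big-endian order the high byte comes first in memory.
The bytes are already most-significant first: 0xBADEA3836934.
Top bit is set, so as a signed 48-bit value this is 0xBADEA3836934 − 2^48 = -76009587906252.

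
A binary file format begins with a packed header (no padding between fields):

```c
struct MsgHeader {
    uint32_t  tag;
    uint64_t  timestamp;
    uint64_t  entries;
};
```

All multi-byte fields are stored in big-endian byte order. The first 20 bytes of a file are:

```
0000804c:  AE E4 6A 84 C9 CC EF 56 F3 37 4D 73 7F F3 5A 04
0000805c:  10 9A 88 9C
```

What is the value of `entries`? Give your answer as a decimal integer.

`entries` follows `tag` (4 B), `timestamp` (8 B), so it starts at offset 4 + 8 = 12 and occupies 8 bytes.
Bytes at offsets 12..19: 7F F3 5A 04 10 9A 88 9C.
In big-endian order the high byte comes first in memory.
The bytes are already most-significant first: 0x7FF35A04109A889C.
0x7FF35A04109A889C = 9219811835662469276.

9219811835662469276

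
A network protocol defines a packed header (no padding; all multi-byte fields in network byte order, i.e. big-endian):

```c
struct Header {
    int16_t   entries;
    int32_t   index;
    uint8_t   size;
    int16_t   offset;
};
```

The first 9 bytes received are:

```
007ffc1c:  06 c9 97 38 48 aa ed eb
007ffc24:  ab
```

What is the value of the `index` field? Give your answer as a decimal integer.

`index` follows `entries` (2 bytes), so it starts at byte offset 2 and occupies 4 bytes.
Bytes at offsets 2..5: 97 38 48 AA.
Big-endian: lowest address holds the most-significant byte.
The bytes are already most-significant first: 0x973848AA.
Top bit is set, so as a signed 32-bit value this is 0x973848AA − 2^32 = -1757919062.

-1757919062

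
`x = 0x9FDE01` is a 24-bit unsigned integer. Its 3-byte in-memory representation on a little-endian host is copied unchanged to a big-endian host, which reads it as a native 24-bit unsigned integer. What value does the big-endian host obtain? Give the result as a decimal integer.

122527

Stored little-endian, the bytes at ascending addresses are 01 DE 9F.
Read back as big-endian, the last byte is least significant, giving 0x01DE9F.
0x01DE9F = 122527.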